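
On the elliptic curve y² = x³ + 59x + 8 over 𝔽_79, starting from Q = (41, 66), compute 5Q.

Double-and-add on 5 = (101)₂. Start with Q = (41, 66) for the leading 1-bit.
double: tangent at (41, 66): λ = (3·41² + 59)/(2·66) ≡ 46/53. 53⁻¹ ≡ 3 (mod 79), so λ ≡ 46·3 ≡ 59.
  x = λ² - 41 - 41 = 3481 - 82 ≡ 2; y = λ·(41 - 2) - 66 ≡ 23. → (2, 23)
double: tangent at (2, 23): λ = (3·2² + 59)/(2·23) ≡ 71/46. 46⁻¹ ≡ 67 (mod 79), so λ ≡ 71·67 ≡ 17.
  x = λ² - 2 - 2 = 289 - 4 ≡ 48; y = λ·(2 - 48) - 23 ≡ 64. → (48, 64)
add Q: (48, 64) + (41, 66). λ = (66 - 64)/(41 - 48) ≡ 2/72 mod 79. 72⁻¹ ≡ 45 (mod 79), so λ ≡ 11.
  x = λ² - 48 - 41 = 121 - 89 ≡ 32; y = λ·(48 - 32) - 64 ≡ 33. → (32, 33)

(32, 33)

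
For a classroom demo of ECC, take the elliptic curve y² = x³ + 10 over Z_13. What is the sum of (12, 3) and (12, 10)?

O

The two points share x = 12 and their y-coordinates satisfy 3 + 10 ≡ 0 (mod 13), so they are inverses. Their sum is O.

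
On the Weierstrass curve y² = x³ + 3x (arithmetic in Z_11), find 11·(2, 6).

Write P = (2, 6).
Repeated addition: build up to 11P.
2P: tangent at (2, 6): λ = (3·2² + 3)/(2·6) ≡ 4/1. 1⁻¹ ≡ 1 (mod 11) since 1·1 = 1 ≡ 1, so λ ≡ 4·1 ≡ 4.
  x = λ² - 2 - 2 = 16 - 4 ≡ 1; y = λ·(2 - 1) - 6 ≡ 9. → (1, 9)
3P: (1, 9) + (2, 6). λ = (6 - 9)/(2 - 1) ≡ 8/1 mod 11. 1⁻¹ ≡ 1 (mod 11), so λ ≡ 8.
  x = λ² - 1 - 2 = 64 - 3 ≡ 6; y = λ·(1 - 6) - 9 ≡ 6. → (6, 6)
4P: (6, 6) + (2, 6). λ = (6 - 6)/(2 - 6) ≡ 0/7 mod 11. 7⁻¹ ≡ 8 (mod 11) since 7·8 = 56 ≡ 1, so λ ≡ 0.
  x = λ² - 6 - 2 = 0 - 8 ≡ 3; y = λ·(6 - 3) - 6 ≡ 5. → (3, 5)
5P: (3, 5) + (2, 6). λ = (6 - 5)/(2 - 3) ≡ 1/10 mod 11. 10⁻¹ ≡ 10 (mod 11), so λ ≡ 10.
  x = λ² - 3 - 2 = 100 - 5 ≡ 7; y = λ·(3 - 7) - 5 ≡ 10. → (7, 10)
6P: (7, 10) + (2, 6). λ = (6 - 10)/(2 - 7) ≡ 7/6 mod 11. 6⁻¹ ≡ 2 (mod 11), so λ ≡ 3.
  x = λ² - 7 - 2 = 9 - 9 ≡ 0; y = λ·(7 - 0) - 10 ≡ 0. → (0, 0)
7P: (0, 0) + (2, 6). λ = (6 - 0)/(2 - 0) ≡ 6/2 mod 11. 2⁻¹ ≡ 6 (mod 11) since 2·6 = 12 ≡ 1, so λ ≡ 3.
  x = λ² - 0 - 2 = 9 - 2 ≡ 7; y = λ·(0 - 7) - 0 ≡ 1. → (7, 1)
8P: (7, 1) + (2, 6). λ = (6 - 1)/(2 - 7) ≡ 5/6 mod 11. 6⁻¹ ≡ 2 (mod 11), so λ ≡ 10.
  x = λ² - 7 - 2 = 100 - 9 ≡ 3; y = λ·(7 - 3) - 1 ≡ 6. → (3, 6)
9P: (3, 6) + (2, 6). λ = (6 - 6)/(2 - 3) ≡ 0/10 mod 11. 10⁻¹ ≡ 10 (mod 11), so λ ≡ 0.
  x = λ² - 3 - 2 = 0 - 5 ≡ 6; y = λ·(3 - 6) - 6 ≡ 5. → (6, 5)
10P: (6, 5) + (2, 6). λ = (6 - 5)/(2 - 6) ≡ 1/7 mod 11. 7⁻¹ ≡ 8 (mod 11) since 7·8 = 56 ≡ 1, so λ ≡ 8.
  x = λ² - 6 - 2 = 64 - 8 ≡ 1; y = λ·(6 - 1) - 5 ≡ 2. → (1, 2)
11P: (1, 2) + (2, 6). λ = (6 - 2)/(2 - 1) ≡ 4/1 mod 11. 1⁻¹ ≡ 1 (mod 11) since 1·1 = 1 ≡ 1, so λ ≡ 4.
  x = λ² - 1 - 2 = 16 - 3 ≡ 2; y = λ·(1 - 2) - 2 ≡ 5. → (2, 5)

(2, 5)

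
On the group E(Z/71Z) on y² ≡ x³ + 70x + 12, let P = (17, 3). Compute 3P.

Repeated addition: build up to 3P.
2P: tangent at (17, 3): λ = (3·17² + 70)/(2·3) ≡ 14/6. 6⁻¹ ≡ 12 (mod 71) since 6·12 = 72 ≡ 1, so λ ≡ 14·12 ≡ 26.
  x = λ² - 17 - 17 = 676 - 34 ≡ 3; y = λ·(17 - 3) - 3 ≡ 6. → (3, 6)
3P: (3, 6) + (17, 3). λ = (3 - 6)/(17 - 3) ≡ 68/14 mod 71. 14⁻¹ ≡ 66 (mod 71), so λ ≡ 15.
  x = λ² - 3 - 17 = 225 - 20 ≡ 63; y = λ·(3 - 63) - 6 ≡ 17. → (63, 17)

(63, 17)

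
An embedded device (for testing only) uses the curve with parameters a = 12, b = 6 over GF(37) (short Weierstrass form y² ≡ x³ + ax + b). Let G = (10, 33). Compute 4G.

(35, 23)

Double-and-add on 4 = (100)₂. Start with G = (10, 33) for the leading 1-bit.
double: tangent at (10, 33): λ = (3·10² + 12)/(2·33) ≡ 16/29. 29⁻¹ ≡ 23 (mod 37), so λ ≡ 16·23 ≡ 35.
  x = λ² - 10 - 10 = 1225 - 20 ≡ 21; y = λ·(10 - 21) - 33 ≡ 26. → (21, 26)
double: tangent at (21, 26): λ = (3·21² + 12)/(2·26) ≡ 3/15. 15⁻¹ ≡ 5 (mod 37), so λ ≡ 3·5 ≡ 15.
  x = λ² - 21 - 21 = 225 - 42 ≡ 35; y = λ·(21 - 35) - 26 ≡ 23. → (35, 23)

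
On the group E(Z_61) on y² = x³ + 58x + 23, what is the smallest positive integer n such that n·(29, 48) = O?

12

2P: tangent at (29, 48): λ = (3·29² + 58)/(2·48) ≡ 19/35. 35⁻¹ ≡ 7 (mod 61) since 35·7 = 245 ≡ 1, so λ ≡ 19·7 ≡ 11.
  x = λ² - 29 - 29 = 121 - 58 ≡ 2; y = λ·(29 - 2) - 48 ≡ 5. → (2, 5)
3P: (2, 5) + (29, 48). λ = (48 - 5)/(29 - 2) ≡ 43/27 mod 61. 27⁻¹ ≡ 52 (mod 61) since 27·52 = 1404 ≡ 1, so λ ≡ 40.
  x = λ² - 2 - 29 = 1600 - 31 ≡ 44; y = λ·(2 - 44) - 5 ≡ 23. → (44, 23)
4P: (44, 23) + (29, 48). λ = (48 - 23)/(29 - 44) ≡ 25/46 mod 61. 46⁻¹ ≡ 4 (mod 61), so λ ≡ 39.
  x = λ² - 44 - 29 = 1521 - 73 ≡ 45; y = λ·(44 - 45) - 23 ≡ 60. → (45, 60)
5P: (45, 60) + (29, 48). λ = (48 - 60)/(29 - 45) ≡ 49/45 mod 61. 45⁻¹ ≡ 19 (mod 61) since 45·19 = 855 ≡ 1, so λ ≡ 16.
  x = λ² - 45 - 29 = 256 - 74 ≡ 60; y = λ·(45 - 60) - 60 ≡ 5. → (60, 5)
6P: (60, 5) + (29, 48). λ = (48 - 5)/(29 - 60) ≡ 43/30 mod 61. 30⁻¹ ≡ 59 (mod 61) since 30·59 = 1770 ≡ 1, so λ ≡ 36.
  x = λ² - 60 - 29 = 1296 - 89 ≡ 48; y = λ·(60 - 48) - 5 ≡ 0. → (48, 0)
7P: (48, 0) + (29, 48). λ = (48 - 0)/(29 - 48) ≡ 48/42 mod 61. 42⁻¹ ≡ 16 (mod 61), so λ ≡ 36.
  x = λ² - 48 - 29 = 1296 - 77 ≡ 60; y = λ·(48 - 60) - 0 ≡ 56. → (60, 56)
8P: (60, 56) + (29, 48). λ = (48 - 56)/(29 - 60) ≡ 53/30 mod 61. 30⁻¹ ≡ 59 (mod 61) since 30·59 = 1770 ≡ 1, so λ ≡ 16.
  x = λ² - 60 - 29 = 256 - 89 ≡ 45; y = λ·(60 - 45) - 56 ≡ 1. → (45, 1)
9P: (45, 1) + (29, 48). λ = (48 - 1)/(29 - 45) ≡ 47/45 mod 61. 45⁻¹ ≡ 19 (mod 61), so λ ≡ 39.
  x = λ² - 45 - 29 = 1521 - 74 ≡ 44; y = λ·(45 - 44) - 1 ≡ 38. → (44, 38)
10P: (44, 38) + (29, 48). λ = (48 - 38)/(29 - 44) ≡ 10/46 mod 61. 46⁻¹ ≡ 4 (mod 61) since 46·4 = 184 ≡ 1, so λ ≡ 40.
  x = λ² - 44 - 29 = 1600 - 73 ≡ 2; y = λ·(44 - 2) - 38 ≡ 56. → (2, 56)
11P: (2, 56) + (29, 48). λ = (48 - 56)/(29 - 2) ≡ 53/27 mod 61. 27⁻¹ ≡ 52 (mod 61) since 27·52 = 1404 ≡ 1, so λ ≡ 11.
  x = λ² - 2 - 29 = 121 - 31 ≡ 29; y = λ·(2 - 29) - 56 ≡ 13. → (29, 13)
12P: (29, 13) + (29, 48): same x and y₁ ≡ -y₂, so the sum is O.
12P = O, so the order is 12.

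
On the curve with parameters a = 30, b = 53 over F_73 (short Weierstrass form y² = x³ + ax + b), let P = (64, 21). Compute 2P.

(42, 49)

tangent at (64, 21): λ = (3·64² + 30)/(2·21) ≡ 54/42. 42⁻¹ ≡ 40 (mod 73) since 42·40 = 1680 ≡ 1, so λ ≡ 54·40 ≡ 43.
  x = λ² - 64 - 64 = 1849 - 128 ≡ 42; y = λ·(64 - 42) - 21 ≡ 49. → (42, 49)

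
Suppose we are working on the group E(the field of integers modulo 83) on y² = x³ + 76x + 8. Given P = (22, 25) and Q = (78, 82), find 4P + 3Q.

First 4P:
Repeated addition: build up to 4P.
2P: tangent at (22, 25): λ = (3·22² + 76)/(2·25) ≡ 34/50. 50⁻¹ ≡ 5 (mod 83), so λ ≡ 34·5 ≡ 4.
  x = λ² - 22 - 22 = 16 - 44 ≡ 55; y = λ·(22 - 55) - 25 ≡ 9. → (55, 9)
3P: (55, 9) + (22, 25). λ = (25 - 9)/(22 - 55) ≡ 16/50 mod 83. 50⁻¹ ≡ 5 (mod 83) since 50·5 = 250 ≡ 1, so λ ≡ 80.
  x = λ² - 55 - 22 = 6400 - 77 ≡ 15; y = λ·(55 - 15) - 9 ≡ 37. → (15, 37)
4P: (15, 37) + (22, 25). λ = (25 - 37)/(22 - 15) ≡ 71/7 mod 83. 7⁻¹ ≡ 12 (mod 83) since 7·12 = 84 ≡ 1, so λ ≡ 22.
  x = λ² - 15 - 22 = 484 - 37 ≡ 32; y = λ·(15 - 32) - 37 ≡ 4. → (32, 4)
4P = (32, 4).
Next 3Q:
Repeated addition: build up to 3Q.
2Q: tangent at (78, 82): λ = (3·78² + 76)/(2·82) ≡ 68/81. 81⁻¹ ≡ 41 (mod 83) since 81·41 = 3321 ≡ 1, so λ ≡ 68·41 ≡ 49.
  x = λ² - 78 - 78 = 2401 - 156 ≡ 4; y = λ·(78 - 4) - 82 ≡ 58. → (4, 58)
3Q: (4, 58) + (78, 82). λ = (82 - 58)/(78 - 4) ≡ 24/74 mod 83. 74⁻¹ ≡ 46 (mod 83), so λ ≡ 25.
  x = λ² - 4 - 78 = 625 - 82 ≡ 45; y = λ·(4 - 45) - 58 ≡ 79. → (45, 79)
3Q = (45, 79).
Finally 4P + 3Q:
(32, 4) + (45, 79). λ = (79 - 4)/(45 - 32) ≡ 75/13 mod 83. 13⁻¹ ≡ 32 (mod 83) since 13·32 = 416 ≡ 1, so λ ≡ 76.
  x = λ² - 32 - 45 = 5776 - 77 ≡ 55; y = λ·(32 - 55) - 4 ≡ 74. → (55, 74)

(55, 74)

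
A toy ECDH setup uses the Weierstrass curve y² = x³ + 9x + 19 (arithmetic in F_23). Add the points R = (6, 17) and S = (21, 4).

(22, 3)

(6, 17) + (21, 4). λ = (4 - 17)/(21 - 6) ≡ 10/15 mod 23. 15⁻¹ ≡ 20 (mod 23), so λ ≡ 16.
  x = λ² - 6 - 21 = 256 - 27 ≡ 22; y = λ·(6 - 22) - 17 ≡ 3. → (22, 3)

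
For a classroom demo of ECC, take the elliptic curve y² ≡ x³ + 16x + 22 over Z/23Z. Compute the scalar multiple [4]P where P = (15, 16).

(16, 2)

Double-and-add on 4 = (100)₂. Start with P = (15, 16) for the leading 1-bit.
double: tangent at (15, 16): λ = (3·15² + 16)/(2·16) ≡ 1/9. 9⁻¹ ≡ 18 (mod 23), so λ ≡ 1·18 ≡ 18.
  x = λ² - 15 - 15 = 324 - 30 ≡ 18; y = λ·(15 - 18) - 16 ≡ 22. → (18, 22)
double: tangent at (18, 22): λ = (3·18² + 16)/(2·22) ≡ 22/21. 21⁻¹ ≡ 11 (mod 23) since 21·11 = 231 ≡ 1, so λ ≡ 22·11 ≡ 12.
  x = λ² - 18 - 18 = 144 - 36 ≡ 16; y = λ·(18 - 16) - 22 ≡ 2. → (16, 2)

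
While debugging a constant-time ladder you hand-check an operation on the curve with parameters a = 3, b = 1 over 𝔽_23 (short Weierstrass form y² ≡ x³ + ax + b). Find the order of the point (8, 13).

2P: tangent at (8, 13): λ = (3·8² + 3)/(2·13) ≡ 11/3. 3⁻¹ ≡ 8 (mod 23) since 3·8 = 24 ≡ 1, so λ ≡ 11·8 ≡ 19.
  x = λ² - 8 - 8 = 361 - 16 ≡ 0; y = λ·(8 - 0) - 13 ≡ 1. → (0, 1)
3P: (0, 1) + (8, 13). λ = (13 - 1)/(8 - 0) ≡ 12/8 mod 23. 8⁻¹ ≡ 3 (mod 23) since 8·3 = 24 ≡ 1, so λ ≡ 13.
  x = λ² - 0 - 8 = 169 - 8 ≡ 0; y = λ·(0 - 0) - 1 ≡ 22. → (0, 22)
4P: (0, 22) + (8, 13). λ = (13 - 22)/(8 - 0) ≡ 14/8 mod 23. 8⁻¹ ≡ 3 (mod 23), so λ ≡ 19.
  x = λ² - 0 - 8 = 361 - 8 ≡ 8; y = λ·(0 - 8) - 22 ≡ 10. → (8, 10)
5P: (8, 10) + (8, 13): same x and y₁ ≡ -y₂, so the sum is O.
5P = O, so the order is 5.

5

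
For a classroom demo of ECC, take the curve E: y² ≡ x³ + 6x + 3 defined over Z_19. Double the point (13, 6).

tangent at (13, 6): λ = (3·13² + 6)/(2·6) ≡ 0/12. 12⁻¹ ≡ 8 (mod 19), so λ ≡ 0·8 ≡ 0.
  x = λ² - 13 - 13 = 0 - 26 ≡ 12; y = λ·(13 - 12) - 6 ≡ 13. → (12, 13)

(12, 13)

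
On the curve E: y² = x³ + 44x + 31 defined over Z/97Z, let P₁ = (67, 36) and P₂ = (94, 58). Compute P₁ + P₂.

(67, 36) + (94, 58). λ = (58 - 36)/(94 - 67) ≡ 22/27 mod 97. 27⁻¹ ≡ 18 (mod 97) since 27·18 = 486 ≡ 1, so λ ≡ 8.
  x = λ² - 67 - 94 = 64 - 161 ≡ 0; y = λ·(67 - 0) - 36 ≡ 15. → (0, 15)

(0, 15)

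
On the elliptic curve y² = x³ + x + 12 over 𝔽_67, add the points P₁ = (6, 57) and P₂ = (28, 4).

(55, 58)

(6, 57) + (28, 4). λ = (4 - 57)/(28 - 6) ≡ 14/22 mod 67. 22⁻¹ ≡ 64 (mod 67), so λ ≡ 25.
  x = λ² - 6 - 28 = 625 - 34 ≡ 55; y = λ·(6 - 55) - 57 ≡ 58. → (55, 58)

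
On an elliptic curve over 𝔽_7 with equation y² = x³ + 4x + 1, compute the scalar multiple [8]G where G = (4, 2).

(0, 6)

Double-and-add on 8 = (1000)₂. Start with G = (4, 2) for the leading 1-bit.
double: tangent at (4, 2): λ = (3·4² + 4)/(2·2) ≡ 3/4. 4⁻¹ ≡ 2 (mod 7) since 4·2 = 8 ≡ 1, so λ ≡ 3·2 ≡ 6.
  x = λ² - 4 - 4 = 36 - 8 ≡ 0; y = λ·(4 - 0) - 2 ≡ 1. → (0, 1)
double: tangent at (0, 1): λ = (3·0² + 4)/(2·1) ≡ 4/2. 2⁻¹ ≡ 4 (mod 7) since 2·4 = 8 ≡ 1, so λ ≡ 4·4 ≡ 2.
  x = λ² - 0 - 0 = 4 - 0 ≡ 4; y = λ·(0 - 4) - 1 ≡ 5. → (4, 5)
double: tangent at (4, 5): λ = (3·4² + 4)/(2·5) ≡ 3/3. 3⁻¹ ≡ 5 (mod 7) since 3·5 = 15 ≡ 1, so λ ≡ 3·5 ≡ 1.
  x = λ² - 4 - 4 = 1 - 8 ≡ 0; y = λ·(4 - 0) - 5 ≡ 6. → (0, 6)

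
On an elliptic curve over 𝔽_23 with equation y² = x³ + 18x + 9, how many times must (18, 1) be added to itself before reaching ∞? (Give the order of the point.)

2P: tangent at (18, 1): λ = (3·18² + 18)/(2·1) ≡ 1/2. 2⁻¹ ≡ 12 (mod 23) since 2·12 = 24 ≡ 1, so λ ≡ 1·12 ≡ 12.
  x = λ² - 18 - 18 = 144 - 36 ≡ 16; y = λ·(18 - 16) - 1 ≡ 0. → (16, 0)
3P: (16, 0) + (18, 1). λ = (1 - 0)/(18 - 16) ≡ 1/2 mod 23. 2⁻¹ ≡ 12 (mod 23), so λ ≡ 12.
  x = λ² - 16 - 18 = 144 - 34 ≡ 18; y = λ·(16 - 18) - 0 ≡ 22. → (18, 22)
4P: (18, 22) + (18, 1): same x and y₁ ≡ -y₂, so the sum is ∞.
4P = ∞, so the order is 4.

4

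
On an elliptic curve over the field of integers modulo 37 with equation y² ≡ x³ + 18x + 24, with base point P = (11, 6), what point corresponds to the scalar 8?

Repeated addition: build up to 8P.
2P: tangent at (11, 6): λ = (3·11² + 18)/(2·6) ≡ 11/12. 12⁻¹ ≡ 34 (mod 37) since 12·34 = 408 ≡ 1, so λ ≡ 11·34 ≡ 4.
  x = λ² - 11 - 11 = 16 - 22 ≡ 31; y = λ·(11 - 31) - 6 ≡ 25. → (31, 25)
3P: (31, 25) + (11, 6). λ = (6 - 25)/(11 - 31) ≡ 18/17 mod 37. 17⁻¹ ≡ 24 (mod 37), so λ ≡ 25.
  x = λ² - 31 - 11 = 625 - 42 ≡ 28; y = λ·(31 - 28) - 25 ≡ 13. → (28, 13)
4P: (28, 13) + (11, 6). λ = (6 - 13)/(11 - 28) ≡ 30/20 mod 37. 20⁻¹ ≡ 13 (mod 37), so λ ≡ 20.
  x = λ² - 28 - 11 = 400 - 39 ≡ 28; y = λ·(28 - 28) - 13 ≡ 24. → (28, 24)
5P: (28, 24) + (11, 6). λ = (6 - 24)/(11 - 28) ≡ 19/20 mod 37. 20⁻¹ ≡ 13 (mod 37), so λ ≡ 25.
  x = λ² - 28 - 11 = 625 - 39 ≡ 31; y = λ·(28 - 31) - 24 ≡ 12. → (31, 12)
6P: (31, 12) + (11, 6). λ = (6 - 12)/(11 - 31) ≡ 31/17 mod 37. 17⁻¹ ≡ 24 (mod 37), so λ ≡ 4.
  x = λ² - 31 - 11 = 16 - 42 ≡ 11; y = λ·(31 - 11) - 12 ≡ 31. → (11, 31)
7P: (11, 31) + (11, 6): same x and y₁ ≡ -y₂, so the sum is O.
8P: O + (11, 6) = (11, 6) (identity).

(11, 6)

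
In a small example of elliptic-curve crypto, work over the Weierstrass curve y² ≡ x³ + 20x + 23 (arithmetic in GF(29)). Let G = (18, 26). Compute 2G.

(23, 8)

tangent at (18, 26): λ = (3·18² + 20)/(2·26) ≡ 6/23. 23⁻¹ ≡ 24 (mod 29) since 23·24 = 552 ≡ 1, so λ ≡ 6·24 ≡ 28.
  x = λ² - 18 - 18 = 784 - 36 ≡ 23; y = λ·(18 - 23) - 26 ≡ 8. → (23, 8)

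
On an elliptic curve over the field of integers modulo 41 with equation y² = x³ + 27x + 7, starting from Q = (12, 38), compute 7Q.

(9, 35)

Repeated addition: build up to 7Q.
2Q: tangent at (12, 38): λ = (3·12² + 27)/(2·38) ≡ 8/35. 35⁻¹ ≡ 34 (mod 41), so λ ≡ 8·34 ≡ 26.
  x = λ² - 12 - 12 = 676 - 24 ≡ 37; y = λ·(12 - 37) - 38 ≡ 9. → (37, 9)
3Q: (37, 9) + (12, 38). λ = (38 - 9)/(12 - 37) ≡ 29/16 mod 41. 16⁻¹ ≡ 18 (mod 41) since 16·18 = 288 ≡ 1, so λ ≡ 30.
  x = λ² - 37 - 12 = 900 - 49 ≡ 31; y = λ·(37 - 31) - 9 ≡ 7. → (31, 7)
4Q: (31, 7) + (12, 38). λ = (38 - 7)/(12 - 31) ≡ 31/22 mod 41. 22⁻¹ ≡ 28 (mod 41), so λ ≡ 7.
  x = λ² - 31 - 12 = 49 - 43 ≡ 6; y = λ·(31 - 6) - 7 ≡ 4. → (6, 4)
5Q: (6, 4) + (12, 38). λ = (38 - 4)/(12 - 6) ≡ 34/6 mod 41. 6⁻¹ ≡ 7 (mod 41), so λ ≡ 33.
  x = λ² - 6 - 12 = 1089 - 18 ≡ 5; y = λ·(6 - 5) - 4 ≡ 29. → (5, 29)
6Q: (5, 29) + (12, 38). λ = (38 - 29)/(12 - 5) ≡ 9/7 mod 41. 7⁻¹ ≡ 6 (mod 41) since 7·6 = 42 ≡ 1, so λ ≡ 13.
  x = λ² - 5 - 12 = 169 - 17 ≡ 29; y = λ·(5 - 29) - 29 ≡ 28. → (29, 28)
7Q: (29, 28) + (12, 38). λ = (38 - 28)/(12 - 29) ≡ 10/24 mod 41. 24⁻¹ ≡ 12 (mod 41), so λ ≡ 38.
  x = λ² - 29 - 12 = 1444 - 41 ≡ 9; y = λ·(29 - 9) - 28 ≡ 35. → (9, 35)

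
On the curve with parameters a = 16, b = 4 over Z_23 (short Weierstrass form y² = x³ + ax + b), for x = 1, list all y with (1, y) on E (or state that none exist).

x³ + 16x + 4 = 21 ≡ 21 (mod 23).
21 is a non-residue mod 23; no y exists.

none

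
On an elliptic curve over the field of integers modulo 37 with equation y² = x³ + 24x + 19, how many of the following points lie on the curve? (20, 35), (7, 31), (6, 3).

(20, 35): 35² ≡ 4, rhs ≡ 26 → off.
(7, 31): 31² ≡ 36, rhs ≡ 12 → off.
(6, 3): 3² ≡ 9, rhs ≡ 9 → on.

1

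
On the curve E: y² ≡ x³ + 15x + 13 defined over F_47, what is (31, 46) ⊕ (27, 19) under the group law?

(31, 46) + (27, 19). λ = (19 - 46)/(27 - 31) ≡ 20/43 mod 47. 43⁻¹ ≡ 35 (mod 47), so λ ≡ 42.
  x = λ² - 31 - 27 = 1764 - 58 ≡ 14; y = λ·(31 - 14) - 46 ≡ 10. → (14, 10)

(14, 10)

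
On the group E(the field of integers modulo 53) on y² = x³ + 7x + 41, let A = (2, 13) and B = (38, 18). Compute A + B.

(2, 13) + (38, 18). λ = (18 - 13)/(38 - 2) ≡ 5/36 mod 53. 36⁻¹ ≡ 28 (mod 53), so λ ≡ 34.
  x = λ² - 2 - 38 = 1156 - 40 ≡ 3; y = λ·(2 - 3) - 13 ≡ 6. → (3, 6)

(3, 6)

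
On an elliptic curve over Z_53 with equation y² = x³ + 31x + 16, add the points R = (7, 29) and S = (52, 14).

(0, 4)

(7, 29) + (52, 14). λ = (14 - 29)/(52 - 7) ≡ 38/45 mod 53. 45⁻¹ ≡ 33 (mod 53), so λ ≡ 35.
  x = λ² - 7 - 52 = 1225 - 59 ≡ 0; y = λ·(7 - 0) - 29 ≡ 4. → (0, 4)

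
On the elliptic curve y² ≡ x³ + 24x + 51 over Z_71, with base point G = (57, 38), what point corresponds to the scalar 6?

(62, 61)

Repeated addition: build up to 6G.
2G: tangent at (57, 38): λ = (3·57² + 24)/(2·38) ≡ 44/5. 5⁻¹ ≡ 57 (mod 71), so λ ≡ 44·57 ≡ 23.
  x = λ² - 57 - 57 = 529 - 114 ≡ 60; y = λ·(57 - 60) - 38 ≡ 35. → (60, 35)
3G: (60, 35) + (57, 38). λ = (38 - 35)/(57 - 60) ≡ 3/68 mod 71. 68⁻¹ ≡ 47 (mod 71) since 68·47 = 3196 ≡ 1, so λ ≡ 70.
  x = λ² - 60 - 57 = 4900 - 117 ≡ 26; y = λ·(60 - 26) - 35 ≡ 2. → (26, 2)
4G: (26, 2) + (57, 38). λ = (38 - 2)/(57 - 26) ≡ 36/31 mod 71. 31⁻¹ ≡ 55 (mod 71), so λ ≡ 63.
  x = λ² - 26 - 57 = 3969 - 83 ≡ 52; y = λ·(26 - 52) - 2 ≡ 64. → (52, 64)
5G: (52, 64) + (57, 38). λ = (38 - 64)/(57 - 52) ≡ 45/5 mod 71. 5⁻¹ ≡ 57 (mod 71) since 5·57 = 285 ≡ 1, so λ ≡ 9.
  x = λ² - 52 - 57 = 81 - 109 ≡ 43; y = λ·(52 - 43) - 64 ≡ 17. → (43, 17)
6G: (43, 17) + (57, 38). λ = (38 - 17)/(57 - 43) ≡ 21/14 mod 71. 14⁻¹ ≡ 66 (mod 71) since 14·66 = 924 ≡ 1, so λ ≡ 37.
  x = λ² - 43 - 57 = 1369 - 100 ≡ 62; y = λ·(43 - 62) - 17 ≡ 61. → (62, 61)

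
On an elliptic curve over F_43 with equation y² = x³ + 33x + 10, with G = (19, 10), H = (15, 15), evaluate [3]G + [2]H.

First 3G:
Repeated addition: build up to 3G.
2G: tangent at (19, 10): λ = (3·19² + 33)/(2·10) ≡ 41/20. 20⁻¹ ≡ 28 (mod 43) since 20·28 = 560 ≡ 1, so λ ≡ 41·28 ≡ 30.
  x = λ² - 19 - 19 = 900 - 38 ≡ 2; y = λ·(19 - 2) - 10 ≡ 27. → (2, 27)
3G: (2, 27) + (19, 10). λ = (10 - 27)/(19 - 2) ≡ 26/17 mod 43. 17⁻¹ ≡ 38 (mod 43), so λ ≡ 42.
  x = λ² - 2 - 19 = 1764 - 21 ≡ 23; y = λ·(2 - 23) - 27 ≡ 37. → (23, 37)
3G = (23, 37).
Next 2H:
Repeated addition: build up to 2H.
2H: tangent at (15, 15): λ = (3·15² + 33)/(2·15) ≡ 20/30. 30⁻¹ ≡ 33 (mod 43), so λ ≡ 20·33 ≡ 15.
  x = λ² - 15 - 15 = 225 - 30 ≡ 23; y = λ·(15 - 23) - 15 ≡ 37. → (23, 37)
2H = (23, 37).
Finally 3G + 2H:
tangent at (23, 37): λ = (3·23² + 33)/(2·37) ≡ 29/31. 31⁻¹ ≡ 25 (mod 43) since 31·25 = 775 ≡ 1, so λ ≡ 29·25 ≡ 37.
  x = λ² - 23 - 23 = 1369 - 46 ≡ 33; y = λ·(23 - 33) - 37 ≡ 23. → (33, 23)

(33, 23)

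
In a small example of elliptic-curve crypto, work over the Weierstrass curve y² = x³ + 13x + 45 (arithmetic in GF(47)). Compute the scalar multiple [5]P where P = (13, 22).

Repeated addition: build up to 5P.
2P: tangent at (13, 22): λ = (3·13² + 13)/(2·22) ≡ 3/44. 44⁻¹ ≡ 31 (mod 47), so λ ≡ 3·31 ≡ 46.
  x = λ² - 13 - 13 = 2116 - 26 ≡ 22; y = λ·(13 - 22) - 22 ≡ 34. → (22, 34)
3P: (22, 34) + (13, 22). λ = (22 - 34)/(13 - 22) ≡ 35/38 mod 47. 38⁻¹ ≡ 26 (mod 47), so λ ≡ 17.
  x = λ² - 22 - 13 = 289 - 35 ≡ 19; y = λ·(22 - 19) - 34 ≡ 17. → (19, 17)
4P: (19, 17) + (13, 22). λ = (22 - 17)/(13 - 19) ≡ 5/41 mod 47. 41⁻¹ ≡ 39 (mod 47) since 41·39 = 1599 ≡ 1, so λ ≡ 7.
  x = λ² - 19 - 13 = 49 - 32 ≡ 17; y = λ·(19 - 17) - 17 ≡ 44. → (17, 44)
5P: (17, 44) + (13, 22). λ = (22 - 44)/(13 - 17) ≡ 25/43 mod 47. 43⁻¹ ≡ 35 (mod 47), so λ ≡ 29.
  x = λ² - 17 - 13 = 841 - 30 ≡ 12; y = λ·(17 - 12) - 44 ≡ 7. → (12, 7)

(12, 7)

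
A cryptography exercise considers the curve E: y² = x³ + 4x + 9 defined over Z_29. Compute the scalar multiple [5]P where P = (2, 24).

(19, 10)

Repeated addition: build up to 5P.
2P: tangent at (2, 24): λ = (3·2² + 4)/(2·24) ≡ 16/19. 19⁻¹ ≡ 26 (mod 29) since 19·26 = 494 ≡ 1, so λ ≡ 16·26 ≡ 10.
  x = λ² - 2 - 2 = 100 - 4 ≡ 9; y = λ·(2 - 9) - 24 ≡ 22. → (9, 22)
3P: (9, 22) + (2, 24). λ = (24 - 22)/(2 - 9) ≡ 2/22 mod 29. 22⁻¹ ≡ 4 (mod 29), so λ ≡ 8.
  x = λ² - 9 - 2 = 64 - 11 ≡ 24; y = λ·(9 - 24) - 22 ≡ 3. → (24, 3)
4P: (24, 3) + (2, 24). λ = (24 - 3)/(2 - 24) ≡ 21/7 mod 29. 7⁻¹ ≡ 25 (mod 29), so λ ≡ 3.
  x = λ² - 24 - 2 = 9 - 26 ≡ 12; y = λ·(24 - 12) - 3 ≡ 4. → (12, 4)
5P: (12, 4) + (2, 24). λ = (24 - 4)/(2 - 12) ≡ 20/19 mod 29. 19⁻¹ ≡ 26 (mod 29), so λ ≡ 27.
  x = λ² - 12 - 2 = 729 - 14 ≡ 19; y = λ·(12 - 19) - 4 ≡ 10. → (19, 10)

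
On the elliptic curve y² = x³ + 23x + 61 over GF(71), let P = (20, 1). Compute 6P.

Double-and-add on 6 = (110)₂. Start with P = (20, 1) for the leading 1-bit.
double: tangent at (20, 1): λ = (3·20² + 23)/(2·1) ≡ 16/2. 2⁻¹ ≡ 36 (mod 71) since 2·36 = 72 ≡ 1, so λ ≡ 16·36 ≡ 8.
  x = λ² - 20 - 20 = 64 - 40 ≡ 24; y = λ·(20 - 24) - 1 ≡ 38. → (24, 38)
add P: (24, 38) + (20, 1). λ = (1 - 38)/(20 - 24) ≡ 34/67 mod 71. 67⁻¹ ≡ 53 (mod 71) since 67·53 = 3551 ≡ 1, so λ ≡ 27.
  x = λ² - 24 - 20 = 729 - 44 ≡ 46; y = λ·(24 - 46) - 38 ≡ 7. → (46, 7)
double: tangent at (46, 7): λ = (3·46² + 23)/(2·7) ≡ 52/14. 14⁻¹ ≡ 66 (mod 71), so λ ≡ 52·66 ≡ 24.
  x = λ² - 46 - 46 = 576 - 92 ≡ 58; y = λ·(46 - 58) - 7 ≡ 60. → (58, 60)

(58, 60)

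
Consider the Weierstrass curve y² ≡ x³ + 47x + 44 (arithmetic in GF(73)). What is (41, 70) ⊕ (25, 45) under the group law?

(16, 1)

(41, 70) + (25, 45). λ = (45 - 70)/(25 - 41) ≡ 48/57 mod 73. 57⁻¹ ≡ 41 (mod 73) since 57·41 = 2337 ≡ 1, so λ ≡ 70.
  x = λ² - 41 - 25 = 4900 - 66 ≡ 16; y = λ·(41 - 16) - 70 ≡ 1. → (16, 1)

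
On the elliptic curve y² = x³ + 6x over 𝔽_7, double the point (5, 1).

(1, 0)

tangent at (5, 1): λ = (3·5² + 6)/(2·1) ≡ 4/2. 2⁻¹ ≡ 4 (mod 7), so λ ≡ 4·4 ≡ 2.
  x = λ² - 5 - 5 = 4 - 10 ≡ 1; y = λ·(5 - 1) - 1 ≡ 0. → (1, 0)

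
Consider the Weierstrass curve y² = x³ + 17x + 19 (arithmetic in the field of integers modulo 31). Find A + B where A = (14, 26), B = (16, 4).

(29, 15)

(14, 26) + (16, 4). λ = (4 - 26)/(16 - 14) ≡ 9/2 mod 31. 2⁻¹ ≡ 16 (mod 31), so λ ≡ 20.
  x = λ² - 14 - 16 = 400 - 30 ≡ 29; y = λ·(14 - 29) - 26 ≡ 15. → (29, 15)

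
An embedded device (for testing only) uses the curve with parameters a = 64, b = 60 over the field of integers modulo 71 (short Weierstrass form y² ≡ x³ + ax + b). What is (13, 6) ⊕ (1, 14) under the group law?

(18, 21)

(13, 6) + (1, 14). λ = (14 - 6)/(1 - 13) ≡ 8/59 mod 71. 59⁻¹ ≡ 65 (mod 71), so λ ≡ 23.
  x = λ² - 13 - 1 = 529 - 14 ≡ 18; y = λ·(13 - 18) - 6 ≡ 21. → (18, 21)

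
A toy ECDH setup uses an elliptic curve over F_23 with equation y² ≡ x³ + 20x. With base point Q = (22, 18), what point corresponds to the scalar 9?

Repeated addition: build up to 9Q.
2Q: tangent at (22, 18): λ = (3·22² + 20)/(2·18) ≡ 0/13. 13⁻¹ ≡ 16 (mod 23), so λ ≡ 0·16 ≡ 0.
  x = λ² - 22 - 22 = 0 - 44 ≡ 2; y = λ·(22 - 2) - 18 ≡ 5. → (2, 5)
3Q: (2, 5) + (22, 18). λ = (18 - 5)/(22 - 2) ≡ 13/20 mod 23. 20⁻¹ ≡ 15 (mod 23), so λ ≡ 11.
  x = λ² - 2 - 22 = 121 - 24 ≡ 5; y = λ·(2 - 5) - 5 ≡ 8. → (5, 8)
4Q: (5, 8) + (22, 18). λ = (18 - 8)/(22 - 5) ≡ 10/17 mod 23. 17⁻¹ ≡ 19 (mod 23), so λ ≡ 6.
  x = λ² - 5 - 22 = 36 - 27 ≡ 9; y = λ·(5 - 9) - 8 ≡ 14. → (9, 14)
5Q: (9, 14) + (22, 18). λ = (18 - 14)/(22 - 9) ≡ 4/13 mod 23. 13⁻¹ ≡ 16 (mod 23), so λ ≡ 18.
  x = λ² - 9 - 22 = 324 - 31 ≡ 17; y = λ·(9 - 17) - 14 ≡ 3. → (17, 3)
6Q: (17, 3) + (22, 18). λ = (18 - 3)/(22 - 17) ≡ 15/5 mod 23. 5⁻¹ ≡ 14 (mod 23), so λ ≡ 3.
  x = λ² - 17 - 22 = 9 - 39 ≡ 16; y = λ·(17 - 16) - 3 ≡ 0. → (16, 0)
7Q: (16, 0) + (22, 18). λ = (18 - 0)/(22 - 16) ≡ 18/6 mod 23. 6⁻¹ ≡ 4 (mod 23) since 6·4 = 24 ≡ 1, so λ ≡ 3.
  x = λ² - 16 - 22 = 9 - 38 ≡ 17; y = λ·(16 - 17) - 0 ≡ 20. → (17, 20)
8Q: (17, 20) + (22, 18). λ = (18 - 20)/(22 - 17) ≡ 21/5 mod 23. 5⁻¹ ≡ 14 (mod 23), so λ ≡ 18.
  x = λ² - 17 - 22 = 324 - 39 ≡ 9; y = λ·(17 - 9) - 20 ≡ 9. → (9, 9)
9Q: (9, 9) + (22, 18). λ = (18 - 9)/(22 - 9) ≡ 9/13 mod 23. 13⁻¹ ≡ 16 (mod 23) since 13·16 = 208 ≡ 1, so λ ≡ 6.
  x = λ² - 9 - 22 = 36 - 31 ≡ 5; y = λ·(9 - 5) - 9 ≡ 15. → (5, 15)

(5, 15)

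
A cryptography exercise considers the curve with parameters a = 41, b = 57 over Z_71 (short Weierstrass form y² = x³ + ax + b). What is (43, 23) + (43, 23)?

tangent at (43, 23): λ = (3·43² + 41)/(2·23) ≡ 50/46. 46⁻¹ ≡ 17 (mod 71), so λ ≡ 50·17 ≡ 69.
  x = λ² - 43 - 43 = 4761 - 86 ≡ 60; y = λ·(43 - 60) - 23 ≡ 11. → (60, 11)

(60, 11)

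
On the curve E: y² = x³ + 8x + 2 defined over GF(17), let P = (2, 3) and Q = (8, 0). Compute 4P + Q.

First 4P:
Double-and-add on 4 = (100)₂. Start with P = (2, 3) for the leading 1-bit.
double: tangent at (2, 3): λ = (3·2² + 8)/(2·3) ≡ 3/6. 6⁻¹ ≡ 3 (mod 17), so λ ≡ 3·3 ≡ 9.
  x = λ² - 2 - 2 = 81 - 4 ≡ 9; y = λ·(2 - 9) - 3 ≡ 2. → (9, 2)
double: tangent at (9, 2): λ = (3·9² + 8)/(2·2) ≡ 13/4. 4⁻¹ ≡ 13 (mod 17) since 4·13 = 52 ≡ 1, so λ ≡ 13·13 ≡ 16.
  x = λ² - 9 - 9 = 256 - 18 ≡ 0; y = λ·(9 - 0) - 2 ≡ 6. → (0, 6)
4P = (0, 6).
Finally 4P + Q:
(0, 6) + (8, 0). λ = (0 - 6)/(8 - 0) ≡ 11/8 mod 17. 8⁻¹ ≡ 15 (mod 17), so λ ≡ 12.
  x = λ² - 0 - 8 = 144 - 8 ≡ 0; y = λ·(0 - 0) - 6 ≡ 11. → (0, 11)

(0, 11)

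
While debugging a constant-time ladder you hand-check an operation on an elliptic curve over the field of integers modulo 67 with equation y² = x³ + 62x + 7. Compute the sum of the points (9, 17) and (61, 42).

(37, 52)

(9, 17) + (61, 42). λ = (42 - 17)/(61 - 9) ≡ 25/52 mod 67. 52⁻¹ ≡ 58 (mod 67) since 52·58 = 3016 ≡ 1, so λ ≡ 43.
  x = λ² - 9 - 61 = 1849 - 70 ≡ 37; y = λ·(9 - 37) - 17 ≡ 52. → (37, 52)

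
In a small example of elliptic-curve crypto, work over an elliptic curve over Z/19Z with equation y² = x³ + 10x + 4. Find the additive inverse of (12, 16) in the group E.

-(12, 16) = (12, -16 mod 19) = (12, 3).

(12, 3)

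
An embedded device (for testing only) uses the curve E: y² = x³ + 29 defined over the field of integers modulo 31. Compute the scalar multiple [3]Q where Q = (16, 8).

(15, 26)

Repeated addition: build up to 3Q.
2Q: tangent at (16, 8): λ = (3·16² + 0)/(2·8) ≡ 24/16. 16⁻¹ ≡ 2 (mod 31), so λ ≡ 24·2 ≡ 17.
  x = λ² - 16 - 16 = 289 - 32 ≡ 9; y = λ·(16 - 9) - 8 ≡ 18. → (9, 18)
3Q: (9, 18) + (16, 8). λ = (8 - 18)/(16 - 9) ≡ 21/7 mod 31. 7⁻¹ ≡ 9 (mod 31), so λ ≡ 3.
  x = λ² - 9 - 16 = 9 - 25 ≡ 15; y = λ·(9 - 15) - 18 ≡ 26. → (15, 26)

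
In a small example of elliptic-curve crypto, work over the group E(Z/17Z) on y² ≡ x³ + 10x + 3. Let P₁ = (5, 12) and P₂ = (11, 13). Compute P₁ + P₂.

(10, 7)

(5, 12) + (11, 13). λ = (13 - 12)/(11 - 5) ≡ 1/6 mod 17. 6⁻¹ ≡ 3 (mod 17) since 6·3 = 18 ≡ 1, so λ ≡ 3.
  x = λ² - 5 - 11 = 9 - 16 ≡ 10; y = λ·(5 - 10) - 12 ≡ 7. → (10, 7)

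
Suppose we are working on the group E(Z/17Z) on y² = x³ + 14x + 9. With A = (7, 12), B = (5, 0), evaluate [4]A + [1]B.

(5, 0)

First 4A:
Double-and-add on 4 = (100)₂. Start with A = (7, 12) for the leading 1-bit.
double: tangent at (7, 12): λ = (3·7² + 14)/(2·12) ≡ 8/7. 7⁻¹ ≡ 5 (mod 17) since 7·5 = 35 ≡ 1, so λ ≡ 8·5 ≡ 6.
  x = λ² - 7 - 7 = 36 - 14 ≡ 5; y = λ·(7 - 5) - 12 ≡ 0. → (5, 0)
double: (5, 0) + (5, 0): same x and y₁ ≡ -y₂, so the sum is ∞.
4A = ∞.
Finally 4A + B:
∞ + (5, 0) = (5, 0) (identity).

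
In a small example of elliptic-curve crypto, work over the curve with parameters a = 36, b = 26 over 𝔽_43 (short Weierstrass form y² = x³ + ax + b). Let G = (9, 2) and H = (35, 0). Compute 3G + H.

(28, 14)

First 3G:
Repeated addition: build up to 3G.
2G: tangent at (9, 2): λ = (3·9² + 36)/(2·2) ≡ 21/4. 4⁻¹ ≡ 11 (mod 43), so λ ≡ 21·11 ≡ 16.
  x = λ² - 9 - 9 = 256 - 18 ≡ 23; y = λ·(9 - 23) - 2 ≡ 32. → (23, 32)
3G: (23, 32) + (9, 2). λ = (2 - 32)/(9 - 23) ≡ 13/29 mod 43. 29⁻¹ ≡ 3 (mod 43), so λ ≡ 39.
  x = λ² - 23 - 9 = 1521 - 32 ≡ 27; y = λ·(23 - 27) - 32 ≡ 27. → (27, 27)
3G = (27, 27).
Finally 3G + H:
(27, 27) + (35, 0). λ = (0 - 27)/(35 - 27) ≡ 16/8 mod 43. 8⁻¹ ≡ 27 (mod 43) since 8·27 = 216 ≡ 1, so λ ≡ 2.
  x = λ² - 27 - 35 = 4 - 62 ≡ 28; y = λ·(27 - 28) - 27 ≡ 14. → (28, 14)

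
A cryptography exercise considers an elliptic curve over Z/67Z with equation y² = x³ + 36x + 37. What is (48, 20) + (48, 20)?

tangent at (48, 20): λ = (3·48² + 36)/(2·20) ≡ 47/40. 40⁻¹ ≡ 62 (mod 67) since 40·62 = 2480 ≡ 1, so λ ≡ 47·62 ≡ 33.
  x = λ² - 48 - 48 = 1089 - 96 ≡ 55; y = λ·(48 - 55) - 20 ≡ 17. → (55, 17)

(55, 17)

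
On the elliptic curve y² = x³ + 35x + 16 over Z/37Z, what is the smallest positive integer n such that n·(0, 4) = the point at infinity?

2P: tangent at (0, 4): λ = (3·0² + 35)/(2·4) ≡ 35/8. 8⁻¹ ≡ 14 (mod 37), so λ ≡ 35·14 ≡ 9.
  x = λ² - 0 - 0 = 81 - 0 ≡ 7; y = λ·(0 - 7) - 4 ≡ 7. → (7, 7)
3P: (7, 7) + (0, 4). λ = (4 - 7)/(0 - 7) ≡ 34/30 mod 37. 30⁻¹ ≡ 21 (mod 37), so λ ≡ 11.
  x = λ² - 7 - 0 = 121 - 7 ≡ 3; y = λ·(7 - 3) - 7 ≡ 0. → (3, 0)
4P: (3, 0) + (0, 4). λ = (4 - 0)/(0 - 3) ≡ 4/34 mod 37. 34⁻¹ ≡ 12 (mod 37), so λ ≡ 11.
  x = λ² - 3 - 0 = 121 - 3 ≡ 7; y = λ·(3 - 7) - 0 ≡ 30. → (7, 30)
5P: (7, 30) + (0, 4). λ = (4 - 30)/(0 - 7) ≡ 11/30 mod 37. 30⁻¹ ≡ 21 (mod 37) since 30·21 = 630 ≡ 1, so λ ≡ 9.
  x = λ² - 7 - 0 = 81 - 7 ≡ 0; y = λ·(7 - 0) - 30 ≡ 33. → (0, 33)
6P: (0, 33) + (0, 4): same x and y₁ ≡ -y₂, so the sum is the point at infinity.
6P = the point at infinity, so the order is 6.

6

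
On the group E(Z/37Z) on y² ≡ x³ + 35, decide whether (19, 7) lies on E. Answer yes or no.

yes

y² = 7² ≡ 12; x³ + 0x + 35 = 6894 ≡ 12 (mod 37). 12 = 12.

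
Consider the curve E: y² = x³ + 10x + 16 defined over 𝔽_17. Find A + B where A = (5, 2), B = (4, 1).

(5, 2) + (4, 1). λ = (1 - 2)/(4 - 5) ≡ 16/16 mod 17. 16⁻¹ ≡ 16 (mod 17), so λ ≡ 1.
  x = λ² - 5 - 4 = 1 - 9 ≡ 9; y = λ·(5 - 9) - 2 ≡ 11. → (9, 11)

(9, 11)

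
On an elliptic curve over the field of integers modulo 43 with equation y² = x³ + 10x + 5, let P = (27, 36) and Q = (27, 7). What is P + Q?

O

The two points share x = 27 and their y-coordinates satisfy 36 + 7 ≡ 0 (mod 43), so they are inverses. Their sum is 𝒪.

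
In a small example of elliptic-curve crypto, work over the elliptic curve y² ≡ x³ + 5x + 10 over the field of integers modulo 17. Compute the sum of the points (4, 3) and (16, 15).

(15, 3)

(4, 3) + (16, 15). λ = (15 - 3)/(16 - 4) ≡ 12/12 mod 17. 12⁻¹ ≡ 10 (mod 17) since 12·10 = 120 ≡ 1, so λ ≡ 1.
  x = λ² - 4 - 16 = 1 - 20 ≡ 15; y = λ·(4 - 15) - 3 ≡ 3. → (15, 3)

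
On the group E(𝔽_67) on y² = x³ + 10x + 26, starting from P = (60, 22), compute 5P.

(60, 22)

Repeated addition: build up to 5P.
2P: tangent at (60, 22): λ = (3·60² + 10)/(2·22) ≡ 23/44. 44⁻¹ ≡ 32 (mod 67) since 44·32 = 1408 ≡ 1, so λ ≡ 23·32 ≡ 66.
  x = λ² - 60 - 60 = 4356 - 120 ≡ 15; y = λ·(60 - 15) - 22 ≡ 0. → (15, 0)
3P: (15, 0) + (60, 22). λ = (22 - 0)/(60 - 15) ≡ 22/45 mod 67. 45⁻¹ ≡ 3 (mod 67), so λ ≡ 66.
  x = λ² - 15 - 60 = 4356 - 75 ≡ 60; y = λ·(15 - 60) - 0 ≡ 45. → (60, 45)
4P: (60, 45) + (60, 22): same x and y₁ ≡ -y₂, so the sum is 𝒪.
5P: 𝒪 + (60, 22) = (60, 22) (identity).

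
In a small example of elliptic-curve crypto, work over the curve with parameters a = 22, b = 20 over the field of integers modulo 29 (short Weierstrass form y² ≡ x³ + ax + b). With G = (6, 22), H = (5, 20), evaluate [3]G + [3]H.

(18, 10)

First 3G:
Repeated addition: build up to 3G.
2G: tangent at (6, 22): λ = (3·6² + 22)/(2·22) ≡ 14/15. 15⁻¹ ≡ 2 (mod 29), so λ ≡ 14·2 ≡ 28.
  x = λ² - 6 - 6 = 784 - 12 ≡ 18; y = λ·(6 - 18) - 22 ≡ 19. → (18, 19)
3G: (18, 19) + (6, 22). λ = (22 - 19)/(6 - 18) ≡ 3/17 mod 29. 17⁻¹ ≡ 12 (mod 29) since 17·12 = 204 ≡ 1, so λ ≡ 7.
  x = λ² - 18 - 6 = 49 - 24 ≡ 25; y = λ·(18 - 25) - 19 ≡ 19. → (25, 19)
3G = (25, 19).
Next 3H:
Repeated addition: build up to 3H.
2H: tangent at (5, 20): λ = (3·5² + 22)/(2·20) ≡ 10/11. 11⁻¹ ≡ 8 (mod 29), so λ ≡ 10·8 ≡ 22.
  x = λ² - 5 - 5 = 484 - 10 ≡ 10; y = λ·(5 - 10) - 20 ≡ 15. → (10, 15)
3H: (10, 15) + (5, 20). λ = (20 - 15)/(5 - 10) ≡ 5/24 mod 29. 24⁻¹ ≡ 23 (mod 29), so λ ≡ 28.
  x = λ² - 10 - 5 = 784 - 15 ≡ 15; y = λ·(10 - 15) - 15 ≡ 19. → (15, 19)
3H = (15, 19).
Finally 3G + 3H:
(25, 19) + (15, 19). λ = (19 - 19)/(15 - 25) ≡ 0/19 mod 29. 19⁻¹ ≡ 26 (mod 29) since 19·26 = 494 ≡ 1, so λ ≡ 0.
  x = λ² - 25 - 15 = 0 - 40 ≡ 18; y = λ·(25 - 18) - 19 ≡ 10. → (18, 10)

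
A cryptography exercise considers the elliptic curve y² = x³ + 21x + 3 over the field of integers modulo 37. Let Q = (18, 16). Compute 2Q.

(35, 8)

tangent at (18, 16): λ = (3·18² + 21)/(2·16) ≡ 31/32. 32⁻¹ ≡ 22 (mod 37), so λ ≡ 31·22 ≡ 16.
  x = λ² - 18 - 18 = 256 - 36 ≡ 35; y = λ·(18 - 35) - 16 ≡ 8. → (35, 8)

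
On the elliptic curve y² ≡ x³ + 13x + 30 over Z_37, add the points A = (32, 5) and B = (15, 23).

(32, 5) + (15, 23). λ = (23 - 5)/(15 - 32) ≡ 18/20 mod 37. 20⁻¹ ≡ 13 (mod 37) since 20·13 = 260 ≡ 1, so λ ≡ 12.
  x = λ² - 32 - 15 = 144 - 47 ≡ 23; y = λ·(32 - 23) - 5 ≡ 29. → (23, 29)

(23, 29)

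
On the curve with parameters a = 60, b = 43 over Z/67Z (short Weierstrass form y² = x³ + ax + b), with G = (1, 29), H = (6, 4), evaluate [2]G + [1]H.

First 2G:
Repeated addition: build up to 2G.
2G: tangent at (1, 29): λ = (3·1² + 60)/(2·29) ≡ 63/58. 58⁻¹ ≡ 52 (mod 67), so λ ≡ 63·52 ≡ 60.
  x = λ² - 1 - 1 = 3600 - 2 ≡ 47; y = λ·(1 - 47) - 29 ≡ 25. → (47, 25)
2G = (47, 25).
Finally 2G + H:
(47, 25) + (6, 4). λ = (4 - 25)/(6 - 47) ≡ 46/26 mod 67. 26⁻¹ ≡ 49 (mod 67), so λ ≡ 43.
  x = λ² - 47 - 6 = 1849 - 53 ≡ 54; y = λ·(47 - 54) - 25 ≡ 9. → (54, 9)

(54, 9)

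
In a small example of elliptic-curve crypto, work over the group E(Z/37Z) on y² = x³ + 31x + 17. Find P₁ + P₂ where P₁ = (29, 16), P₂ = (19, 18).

(29, 21)

(29, 16) + (19, 18). λ = (18 - 16)/(19 - 29) ≡ 2/27 mod 37. 27⁻¹ ≡ 11 (mod 37) since 27·11 = 297 ≡ 1, so λ ≡ 22.
  x = λ² - 29 - 19 = 484 - 48 ≡ 29; y = λ·(29 - 29) - 16 ≡ 21. → (29, 21)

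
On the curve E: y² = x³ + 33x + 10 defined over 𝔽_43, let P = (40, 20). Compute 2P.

tangent at (40, 20): λ = (3·40² + 33)/(2·20) ≡ 17/40. 40⁻¹ ≡ 14 (mod 43) since 40·14 = 560 ≡ 1, so λ ≡ 17·14 ≡ 23.
  x = λ² - 40 - 40 = 529 - 80 ≡ 19; y = λ·(40 - 19) - 20 ≡ 33. → (19, 33)

(19, 33)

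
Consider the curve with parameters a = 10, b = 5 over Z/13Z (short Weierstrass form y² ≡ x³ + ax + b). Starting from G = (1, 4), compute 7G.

Repeated addition: build up to 7G.
2G: tangent at (1, 4): λ = (3·1² + 10)/(2·4) ≡ 0/8. 8⁻¹ ≡ 5 (mod 13) since 8·5 = 40 ≡ 1, so λ ≡ 0·5 ≡ 0.
  x = λ² - 1 - 1 = 0 - 2 ≡ 11; y = λ·(1 - 11) - 4 ≡ 9. → (11, 9)
3G: (11, 9) + (1, 4). λ = (4 - 9)/(1 - 11) ≡ 8/3 mod 13. 3⁻¹ ≡ 9 (mod 13), so λ ≡ 7.
  x = λ² - 11 - 1 = 49 - 12 ≡ 11; y = λ·(11 - 11) - 9 ≡ 4. → (11, 4)
4G: (11, 4) + (1, 4). λ = (4 - 4)/(1 - 11) ≡ 0/3 mod 13. 3⁻¹ ≡ 9 (mod 13), so λ ≡ 0.
  x = λ² - 11 - 1 = 0 - 12 ≡ 1; y = λ·(11 - 1) - 4 ≡ 9. → (1, 9)
5G: (1, 9) + (1, 4): same x and y₁ ≡ -y₂, so the sum is O.
6G: O + (1, 4) = (1, 4) (identity).
7G: tangent at (1, 4): λ = (3·1² + 10)/(2·4) ≡ 0/8. 8⁻¹ ≡ 5 (mod 13), so λ ≡ 0·5 ≡ 0.
  x = λ² - 1 - 1 = 0 - 2 ≡ 11; y = λ·(1 - 11) - 4 ≡ 9. → (11, 9)

(11, 9)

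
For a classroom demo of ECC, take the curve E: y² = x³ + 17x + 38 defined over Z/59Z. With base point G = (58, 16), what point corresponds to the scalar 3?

(20, 0)

Repeated addition: build up to 3G.
2G: tangent at (58, 16): λ = (3·58² + 17)/(2·16) ≡ 20/32. 32⁻¹ ≡ 24 (mod 59), so λ ≡ 20·24 ≡ 8.
  x = λ² - 58 - 58 = 64 - 116 ≡ 7; y = λ·(58 - 7) - 16 ≡ 38. → (7, 38)
3G: (7, 38) + (58, 16). λ = (16 - 38)/(58 - 7) ≡ 37/51 mod 59. 51⁻¹ ≡ 22 (mod 59), so λ ≡ 47.
  x = λ² - 7 - 58 = 2209 - 65 ≡ 20; y = λ·(7 - 20) - 38 ≡ 0. → (20, 0)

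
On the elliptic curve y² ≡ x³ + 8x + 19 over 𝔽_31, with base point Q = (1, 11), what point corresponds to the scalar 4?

(23, 1)

Repeated addition: build up to 4Q.
2Q: tangent at (1, 11): λ = (3·1² + 8)/(2·11) ≡ 11/22. 22⁻¹ ≡ 24 (mod 31) since 22·24 = 528 ≡ 1, so λ ≡ 11·24 ≡ 16.
  x = λ² - 1 - 1 = 256 - 2 ≡ 6; y = λ·(1 - 6) - 11 ≡ 2. → (6, 2)
3Q: (6, 2) + (1, 11). λ = (11 - 2)/(1 - 6) ≡ 9/26 mod 31. 26⁻¹ ≡ 6 (mod 31), so λ ≡ 23.
  x = λ² - 6 - 1 = 529 - 7 ≡ 26; y = λ·(6 - 26) - 2 ≡ 3. → (26, 3)
4Q: (26, 3) + (1, 11). λ = (11 - 3)/(1 - 26) ≡ 8/6 mod 31. 6⁻¹ ≡ 26 (mod 31) since 6·26 = 156 ≡ 1, so λ ≡ 22.
  x = λ² - 26 - 1 = 484 - 27 ≡ 23; y = λ·(26 - 23) - 3 ≡ 1. → (23, 1)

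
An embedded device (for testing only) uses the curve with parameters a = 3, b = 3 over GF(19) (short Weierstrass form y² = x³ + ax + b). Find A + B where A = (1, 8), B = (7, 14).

(1, 8) + (7, 14). λ = (14 - 8)/(7 - 1) ≡ 6/6 mod 19. 6⁻¹ ≡ 16 (mod 19) since 6·16 = 96 ≡ 1, so λ ≡ 1.
  x = λ² - 1 - 7 = 1 - 8 ≡ 12; y = λ·(1 - 12) - 8 ≡ 0. → (12, 0)

(12, 0)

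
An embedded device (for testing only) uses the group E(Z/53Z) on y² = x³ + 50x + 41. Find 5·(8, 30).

(48, 39)

Write P = (8, 30).
Double-and-add on 5 = (101)₂. Start with P = (8, 30) for the leading 1-bit.
double: tangent at (8, 30): λ = (3·8² + 50)/(2·30) ≡ 30/7. 7⁻¹ ≡ 38 (mod 53), so λ ≡ 30·38 ≡ 27.
  x = λ² - 8 - 8 = 729 - 16 ≡ 24; y = λ·(8 - 24) - 30 ≡ 15. → (24, 15)
double: tangent at (24, 15): λ = (3·24² + 50)/(2·15) ≡ 29/30. 30⁻¹ ≡ 23 (mod 53) since 30·23 = 690 ≡ 1, so λ ≡ 29·23 ≡ 31.
  x = λ² - 24 - 24 = 961 - 48 ≡ 12; y = λ·(24 - 12) - 15 ≡ 39. → (12, 39)
add P: (12, 39) + (8, 30). λ = (30 - 39)/(8 - 12) ≡ 44/49 mod 53. 49⁻¹ ≡ 13 (mod 53), so λ ≡ 42.
  x = λ² - 12 - 8 = 1764 - 20 ≡ 48; y = λ·(12 - 48) - 39 ≡ 39. → (48, 39)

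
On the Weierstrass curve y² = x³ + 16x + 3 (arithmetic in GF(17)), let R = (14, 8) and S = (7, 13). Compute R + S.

(14, 8) + (7, 13). λ = (13 - 8)/(7 - 14) ≡ 5/10 mod 17. 10⁻¹ ≡ 12 (mod 17), so λ ≡ 9.
  x = λ² - 14 - 7 = 81 - 21 ≡ 9; y = λ·(14 - 9) - 8 ≡ 3. → (9, 3)

(9, 3)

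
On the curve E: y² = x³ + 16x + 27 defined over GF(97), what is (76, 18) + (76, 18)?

tangent at (76, 18): λ = (3·76² + 16)/(2·18) ≡ 78/36. 36⁻¹ ≡ 62 (mod 97), so λ ≡ 78·62 ≡ 83.
  x = λ² - 76 - 76 = 6889 - 152 ≡ 44; y = λ·(76 - 44) - 18 ≡ 19. → (44, 19)

(44, 19)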